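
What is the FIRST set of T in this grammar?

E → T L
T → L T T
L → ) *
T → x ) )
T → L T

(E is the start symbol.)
To compute FIRST(T), examine every production with T on the left-hand side, reading each right-hand side left to right until a non-nullable symbol is reached.

FIRST sets of the other non-terminals involved (by the same procedure, iterated to a fixed point):
  FIRST(L) = { ')' }

From T → L T T:
  - L is a non-terminal: add FIRST(L) \ {ε} = { ')' }
    L is not nullable, so stop
From T → x ) ):
  - x is a terminal: add 'x' and stop
From T → L T:
  - L is a non-terminal: add FIRST(L) \ {ε} = { ')' }
    L is not nullable, so stop

Collecting: FIRST(T) = { ')', 'x' }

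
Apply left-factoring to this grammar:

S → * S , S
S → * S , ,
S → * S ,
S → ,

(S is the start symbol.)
Left-factoring transforms A → αβ₁ | αβ₂ into A → αA' and A' → β₁ | β₂
(α is the longest common prefix among the alternatives). Repeat until
no nonterminal has two alternatives with a common prefix.

Round 1: S has alternatives sharing prefix '* S ,'. Introduce S': S → * S , S'
  Add: S' → S
  Add: S' → ,
  Add: S' → ε

No remaining common prefixes — done.

Resulting grammar:
S → * S , S'
S' → S
S' → ,
S' → ε
S → ,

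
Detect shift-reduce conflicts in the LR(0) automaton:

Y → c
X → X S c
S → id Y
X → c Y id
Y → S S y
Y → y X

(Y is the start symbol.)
Yes — I6: [Y → y X .] vs [S → . id Y]

A shift-reduce conflict occurs when an LR(0) state has both:
  - a complete (reduce) item [A → α .] (dot at the end), and
  - a shift item [B → β . c γ] (dot before a terminal).

Augment with Y' → Y and build the canonical LR(0) collection (I0 = CLOSURE({[Y' → . Y]}), then GOTO on every symbol after a dot until no new states appear). It has 15 states:
  I0: { [S → . id Y], [Y → . S S y], [Y → . c], [Y → . y X], [Y' → . Y] }  — shift
  I1: { [S → . id Y], [Y → S . S y] }  — shift
  I2: { [Y' → Y .] }  — accept
  I3: { [Y → c .] }  — reduce
  I4: { [S → . id Y], [S → id . Y], [Y → . S S y], [Y → . c], [Y → . y X] }  — shift
  I5: { [X → . X S c], [X → . c Y id], [Y → y . X] }  — shift
  I6: { [S → . id Y], [X → X . S c], [Y → y X .] }  — shift, reduce
  I7: { [S → . id Y], [X → c . Y id], [Y → . S S y], [Y → . c], [Y → . y X] }  — shift
  I8: { [X → c Y . id] }  — shift
  I9: { [X → c Y id .] }  — reduce
  I10: { [X → X S . c] }  — shift
  I11: { [X → X S c .] }  — reduce
  I12: { [S → id Y .] }  — reduce
  I13: { [Y → S S . y] }  — shift
  I14: { [Y → S S y .] }  — reduce

I6 contains reduce item [Y → y X .] and shift item [S → . id Y] — shift-reduce conflict.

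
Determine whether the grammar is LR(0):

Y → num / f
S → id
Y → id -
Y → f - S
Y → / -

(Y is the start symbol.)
A grammar is LR(0) if no state in the canonical LR(0) collection has:
  - both a shift item (dot before a terminal) and a complete item (shift-reduce conflict), or
  - two or more complete items (reduce-reduce conflict; the accept item [Y' → Y .] counts as a complete item here).

Augment with Y' → Y and build the canonical LR(0) collection (I0 = CLOSURE({[Y' → . Y]}), then GOTO on every symbol after a dot until no new states appear). It has 13 states:
  I0: { [Y → . / -], [Y → . f - S], [Y → . id -], [Y → . num / f], [Y' → . Y] }  — shift
  I1: { [Y → / . -] }  — shift
  I2: { [Y' → Y .] }  — accept
  I3: { [Y → f . - S] }  — shift
  I4: { [Y → id . -] }  — shift
  I5: { [Y → num . / f] }  — shift
  I6: { [Y → num / . f] }  — shift
  I7: { [Y → num / f .] }  — reduce
  I8: { [Y → id - .] }  — reduce
  I9: { [S → . id], [Y → f - . S] }  — shift
  I10: { [Y → f - S .] }  — reduce
  I11: { [S → id .] }  — reduce
  I12: { [Y → / - .] }  — reduce

Every state is either a pure shift/goto state or contains exactly one complete item and nothing to shift — no conflicts. The grammar is LR(0).

Answer: Yes, the grammar is LR(0)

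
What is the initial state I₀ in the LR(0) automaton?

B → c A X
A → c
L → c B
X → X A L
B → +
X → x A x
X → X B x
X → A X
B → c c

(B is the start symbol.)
First, augment the grammar with B' → B
I₀ = CLOSURE({ [B' → . B] }):
  [B' → . B] has the dot before B: add [B → . c A X], [B → . +], [B → . c c]
No further items can be added.

I₀ = { [B → . +], [B → . c A X], [B → . c c], [B' → . B] }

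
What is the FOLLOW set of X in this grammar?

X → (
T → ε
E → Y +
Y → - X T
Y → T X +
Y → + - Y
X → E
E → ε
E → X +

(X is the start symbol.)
To compute FOLLOW(X), find every occurrence of X on a right-hand side N → α X β: add FIRST(β) \ {ε}, and if β is empty or nullable also add FOLLOW(N). Iterate to a fixed point.

X is the start symbol, so $ ∈ FOLLOW(X).
In Y → - X T: X is followed by T, add FIRST(T) \ {ε} = { }
  T is nullable, so also add FOLLOW(Y)
In Y → T X +: X is followed by '+', add FIRST('+') \ {ε} = { '+' }
In E → X +: X is followed by '+', add FIRST('+') \ {ε} = { '+' }

The FOLLOW sets referred to above (computed the same way, to a fixed point):
  FOLLOW(Y) = { '+' }

Taking the union: FOLLOW(X) = { $, '+' }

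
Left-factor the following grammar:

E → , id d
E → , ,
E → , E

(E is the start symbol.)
Left-factoring transforms A → αβ₁ | αβ₂ into A → αA' and A' → β₁ | β₂
(α is the longest common prefix among the alternatives). Repeat until
no nonterminal has two alternatives with a common prefix.

Round 1: E has alternatives sharing prefix ','. Introduce E': E → , E'
  Add: E' → id d
  Add: E' → ,
  Add: E' → E

No remaining common prefixes — done.

Resulting grammar:
E → , E'
E' → id d
E' → ,
E' → E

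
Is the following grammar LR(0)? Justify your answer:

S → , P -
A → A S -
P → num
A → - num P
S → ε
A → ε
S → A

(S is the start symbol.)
No. Shift-reduce conflict between [A → .] and [A → . - num P]

Augment with S' → S and build the canonical LR(0) collection (I0 = CLOSURE({[S' → . S]}), then GOTO on every symbol after a dot until no new states appear). It has 12 states:
  I0: { [A → . - num P], [A → . A S -], [A → .], [S → . , P -], [S → . A], [S → .], [S' → . S] }  — shift, 2 reduces
  I1: { [P → . num], [S → , . P -] }  — shift
  I2: { [A → - . num P] }  — shift
  I3: { [A → . - num P], [A → . A S -], [A → .], [A → A . S -], [S → . , P -], [S → . A], [S → .], [S → A .] }  — shift, 3 reduces
  I4: { [S' → S .] }  — accept
  I5: { [A → A S . -] }  — shift
  I6: { [A → A S - .] }  — reduce
  I7: { [A → - num . P], [P → . num] }  — shift
  I8: { [A → - num P .] }  — reduce
  I9: { [P → num .] }  — reduce
  I10: { [S → , P . -] }  — shift
  I11: { [S → , P - .] }  — reduce

Conflict in state I0:
  Shift-reduce conflict between [A → .] and [A → . - num P]
So the grammar is NOT LR(0).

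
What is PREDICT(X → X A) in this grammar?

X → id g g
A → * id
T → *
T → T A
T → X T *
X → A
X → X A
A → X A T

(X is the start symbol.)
PREDICT(X → X A) = (FIRST(RHS) \ {ε}) ∪ (FOLLOW(X) if ε ∈ FIRST(RHS), i.e. RHS ⇒* ε)
FIRST(X) = { '*', 'id' }
FIRST(X A) = { '*', 'id' }
ε ∉ FIRST(X A), so FOLLOW(X) is not added.
PREDICT(X → X A) = { '*', 'id' }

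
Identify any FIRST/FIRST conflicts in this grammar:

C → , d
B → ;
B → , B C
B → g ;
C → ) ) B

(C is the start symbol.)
A FIRST/FIRST conflict occurs when two productions N → α and N → β for the same non-terminal have FIRST(α) ∩ FIRST(β) ≠ ∅ (with ε ∈ FIRST of a nullable right-hand side, so two nullable alternatives also conflict).

Productions for C:
  C → , d: FIRST = { ',' }
  C → ) ) B: FIRST = { ')' }
Productions for B:
  B → ;: FIRST = { ';' }
  B → , B C: FIRST = { ',' }
  B → g ;: FIRST = { 'g' }

All alternatives of each non-terminal have pairwise disjoint FIRST sets.

Answer: No FIRST/FIRST conflicts.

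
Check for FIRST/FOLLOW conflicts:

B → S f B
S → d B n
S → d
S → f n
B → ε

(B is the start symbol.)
A FIRST/FOLLOW conflict occurs when a non-terminal N has a nullable alternative N → β (β ⇒* ε) and another alternative N → α with FIRST(α) ∩ FOLLOW(N) ≠ ∅: on such a lookahead the parser cannot decide between expanding α and letting N vanish via β.

Nullable non-terminals: B.
FIRST sets used below: FIRST(S) = { 'd', 'f' }

B: nullable alternative(s) B → ε; FOLLOW(B) = { $, 'n' }
  B → S f B: FIRST \ {ε} = { 'd', 'f' } — disjoint from FOLLOW(B)
  B → ε: FIRST \ {ε} = { } — this is the only nullable alternative, skip

S has no nullable alternative, so no FIRST/FOLLOW check is needed there.

No FIRST/FOLLOW conflicts found.

Answer: No FIRST/FOLLOW conflicts.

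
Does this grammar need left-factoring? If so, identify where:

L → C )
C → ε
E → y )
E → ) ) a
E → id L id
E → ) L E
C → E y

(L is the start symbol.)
Left-factoring is needed when two productions for the same non-terminal
share a common prefix on the right-hand side.

Productions for C:
  C → ε
  C → E y
Productions for E:
  E → y )
  E → ) ) a
  E → id L id
  E → ) L E

Found common prefix ')' in productions for E

Answer: Yes, E has productions with common prefix ')'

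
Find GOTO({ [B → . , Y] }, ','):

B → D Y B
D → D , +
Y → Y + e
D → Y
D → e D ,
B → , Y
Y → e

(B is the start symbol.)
{ [B → , . Y], [Y → . Y + e], [Y → . e] }

GOTO(I, ',') = CLOSURE({ [A → αX.β] : [A → α.Xβ] ∈ I, X = ',' })

Items with dot before ',', with the dot advanced:
  [B → . , Y] → [B → , . Y]
Closure of the advanced items:
  [B → , . Y] has the dot before Y: add [Y → . Y + e], [Y → . e]

GOTO = { [B → , . Y], [Y → . Y + e], [Y → . e] }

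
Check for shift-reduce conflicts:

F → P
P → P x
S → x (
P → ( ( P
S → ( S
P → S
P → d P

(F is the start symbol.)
Yes — I3: [F → P .] vs [P → P . x]; I8: [P → d P .] vs [P → P . x]; I12: [P → ( ( P .] vs [P → P . x]

Augment with F' → F and build the canonical LR(0) collection (I0 = CLOSURE({[F' → . F]}), then GOTO on every symbol after a dot until no new states appear). It has 14 states:
  I0: { [F → . P], [F' → . F], [P → . ( ( P], [P → . P x], [P → . S], [P → . d P], [S → . ( S], [S → . x (] }  — shift
  I1: { [P → ( . ( P], [S → ( . S], [S → . ( S], [S → . x (] }  — shift
  I2: { [F' → F .] }  — accept
  I3: { [F → P .], [P → P . x] }  — shift, reduce
  I4: { [P → S .] }  — reduce
  I5: { [P → . ( ( P], [P → . P x], [P → . S], [P → . d P], [P → d . P], [S → . ( S], [S → . x (] }  — shift
  I6: { [S → x . (] }  — shift
  I7: { [S → x ( .] }  — reduce
  I8: { [P → P . x], [P → d P .] }  — shift, reduce
  I9: { [P → P x .] }  — reduce
  I10: { [P → ( ( . P], [P → . ( ( P], [P → . P x], [P → . S], [P → . d P], [S → ( . S], [S → . ( S], [S → . x (] }  — shift
  I11: { [S → ( S .] }  — reduce
  I12: { [P → ( ( P .], [P → P . x] }  — shift, reduce
  I13: { [P → S .], [S → ( S .] }  — 2 reduces

I3 contains reduce item [F → P .] and shift item [P → P . x] — shift-reduce conflict.
I8 contains reduce item [P → d P .] and shift item [P → P . x] — shift-reduce conflict.
I12 contains reduce item [P → ( ( P .] and shift item [P → P . x] — shift-reduce conflict.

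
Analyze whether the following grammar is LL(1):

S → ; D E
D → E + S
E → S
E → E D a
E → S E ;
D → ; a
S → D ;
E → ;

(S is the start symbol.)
Relevant sets:
  FIRST(D) = { ';' }
  FIRST(E) = { ';' }
  FIRST(S) = { ';' }

For S:
  PREDICT(S → ';' D E) = { ';' }
  PREDICT(S → D ';') = { ';' }
For D:
  PREDICT(D → E '+' S) = { ';' }
  PREDICT(D → ';' a) = { ';' }
For E:
  PREDICT(E → S) = { ';' }
  PREDICT(E → E D a) = { ';' }
  PREDICT(E → S E ';') = { ';' }
  PREDICT(E → ';') = { ';' }

Conflict found: Predict set conflict for S: { ';' }
The grammar is NOT LL(1).

Answer: No. Predict set conflict for S: { ';' }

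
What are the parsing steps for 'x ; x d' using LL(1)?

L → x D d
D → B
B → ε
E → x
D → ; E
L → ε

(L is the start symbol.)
Stack is shown with the top on the left.

Stack    Input      Action
--------------------------
L $      x ; x d $  output L → x D d
x D d $  x ; x d $  match 'x'
D d $    ; x d $    output D → ; E
; E d $  ; x d $    match ';'
E d $    x d $      output E → x
x d $    x d $      match 'x'
d $      d $        match 'd'
$        $          accept

The string is accepted.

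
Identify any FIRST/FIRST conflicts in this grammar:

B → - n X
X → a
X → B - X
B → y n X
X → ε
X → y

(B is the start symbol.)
A FIRST/FIRST conflict occurs when two productions N → α and N → β for the same non-terminal have FIRST(α) ∩ FIRST(β) ≠ ∅ (with ε ∈ FIRST of a nullable right-hand side, so two nullable alternatives also conflict).

FIRST sets of the non-terminals at (or reachable through a nullable prefix from) the front of some alternative:
  FIRST(B) = { '-', 'y' }

Productions for B:
  B → - n X: FIRST = { '-' }
  B → y n X: FIRST = { 'y' }
Productions for X:
  X → a: FIRST = { 'a' }
  X → B - X: FIRST = { '-', 'y' }
  X → ε: FIRST = { ε }
  X → y: FIRST = { 'y' }

Conflict for X: X → B - X and X → y
  Overlap: { 'y' }

Answer: Yes. X → B '-' X / X → y on { 'y' }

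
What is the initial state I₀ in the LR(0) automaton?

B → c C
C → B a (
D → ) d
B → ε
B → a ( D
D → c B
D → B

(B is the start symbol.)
First, augment the grammar with B' → B
I₀ = CLOSURE({ [B' → . B] }):
  [B' → . B] has the dot before B: add [B → . c C], [B → .], [B → . a ( D]
No further items can be added.

I₀ = { [B → . a ( D], [B → . c C], [B → .], [B' → . B] }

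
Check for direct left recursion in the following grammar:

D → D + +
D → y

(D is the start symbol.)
Yes, D is left-recursive

Direct left recursion occurs when N → N α for some non-terminal N (the right-hand side begins with the left-hand side itself).

D → D + +: LEFT RECURSIVE (starts with D)
D → y: starts with y

The grammar has direct left recursion on: D.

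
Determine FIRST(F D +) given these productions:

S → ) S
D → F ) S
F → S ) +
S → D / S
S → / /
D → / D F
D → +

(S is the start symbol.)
FIRST sets of the non-terminals involved (from the grammar, by fixed-point iteration):
  FIRST(F) = { ')', '+', '/' }

To compute FIRST(F D +), process the symbols left to right:
Symbol F is a non-terminal. Add FIRST(F) \ {ε} = { ')', '+', '/' }
F is not nullable (ε ∉ FIRST(F)), so stop here.
FIRST(F D +) = { ')', '+', '/' }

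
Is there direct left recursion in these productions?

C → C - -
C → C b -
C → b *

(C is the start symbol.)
C → C - -: LEFT RECURSIVE (starts with C)
C → C b -: LEFT RECURSIVE (starts with C)
C → b *: starts with b

The grammar has direct left recursion on: C.

Answer: Yes, C is left-recursive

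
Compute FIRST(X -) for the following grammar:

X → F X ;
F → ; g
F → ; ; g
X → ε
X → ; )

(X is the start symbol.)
FIRST sets of the non-terminals involved (from the grammar, by fixed-point iteration):
  FIRST(X) = { ';', ε }

To compute FIRST(X -), process the symbols left to right:
Symbol X is a non-terminal. Add FIRST(X) \ {ε} = { ';' }
X is nullable (ε ∈ FIRST(X)), continue to the next symbol.
Symbol - is a terminal. Add '-' and stop.
FIRST(X -) = { '-', ';' }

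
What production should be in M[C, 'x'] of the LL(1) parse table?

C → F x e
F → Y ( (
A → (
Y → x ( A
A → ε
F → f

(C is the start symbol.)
C → F x e

To find M[C, 'x'], we find productions for C where 'x' is in the predict set (PREDICT(N → α) = (FIRST(α) \ {ε}) ∪ (FOLLOW(N) if α ⇒* ε)).

Relevant sets:
  FIRST(F) = { 'f', 'x' }

C → F x e: PREDICT = { 'f', 'x' }
  'x' is in predict set, so this production goes in M[C, 'x']

M[C, 'x'] = C → F x e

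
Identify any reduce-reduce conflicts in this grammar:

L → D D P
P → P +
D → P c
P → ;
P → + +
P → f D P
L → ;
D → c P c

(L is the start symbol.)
Yes — I2: [L → ; .] vs [P → ; .]

A reduce-reduce conflict occurs when an LR(0) state has two complete items [A → α .] and [B → β .] — both call for a reduction, and with no lookahead the parser cannot choose between them.

Augment with L' → L and build the canonical LR(0) collection (I0 = CLOSURE({[L' → . L]}), then GOTO on every symbol after a dot until no new states appear). It has 18 states:
  I0: { [D → . P c], [D → . c P c], [L → . ;], [L → . D D P], [L' → . L], [P → . + +], [P → . ;], [P → . P +], [P → . f D P] }  — shift
  I1: { [P → + . +] }  — shift
  I2: { [L → ; .], [P → ; .] }  — 2 reduces
  I3: { [D → . P c], [D → . c P c], [L → D . D P], [P → . + +], [P → . ;], [P → . P +], [P → . f D P] }  — shift
  I4: { [L' → L .] }  — accept
  I5: { [D → P . c], [P → P . +] }  — shift
  I6: { [D → c . P c], [P → . + +], [P → . ;], [P → . P +], [P → . f D P] }  — shift
  I7: { [D → . P c], [D → . c P c], [P → . + +], [P → . ;], [P → . P +], [P → . f D P], [P → f . D P] }  — shift
  I8: { [P → ; .] }  — reduce
  I9: { [P → . + +], [P → . ;], [P → . P +], [P → . f D P], [P → f D . P] }  — shift
  I10: { [P → P . +], [P → f D P .] }  — shift, reduce
  I11: { [P → P + .] }  — reduce
  I12: { [D → c P . c], [P → P . +] }  — shift
  I13: { [D → c P c .] }  — reduce
  I14: { [D → P c .] }  — reduce
  I15: { [L → D D . P], [P → . + +], [P → . ;], [P → . P +], [P → . f D P] }  — shift
  I16: { [L → D D P .], [P → P . +] }  — shift, reduce
  I17: { [P → + + .] }  — reduce

I2 contains complete items [L → ; .], [P → ; .] — reduce-reduce conflict.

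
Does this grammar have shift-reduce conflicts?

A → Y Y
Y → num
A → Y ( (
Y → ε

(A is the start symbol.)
A shift-reduce conflict occurs when an LR(0) state has both:
  - a complete (reduce) item [A → α .] (dot at the end), and
  - a shift item [B → β . c γ] (dot before a terminal).

Augment with A' → A and build the canonical LR(0) collection (I0 = CLOSURE({[A' → . A]}), then GOTO on every symbol after a dot until no new states appear). It has 7 states:
  I0: { [A → . Y ( (], [A → . Y Y], [A' → . A], [Y → . num], [Y → .] }  — shift, reduce
  I1: { [A' → A .] }  — accept
  I2: { [A → Y . ( (], [A → Y . Y], [Y → . num], [Y → .] }  — shift, reduce
  I3: { [Y → num .] }  — reduce
  I4: { [A → Y ( . (] }  — shift
  I5: { [A → Y Y .] }  — reduce
  I6: { [A → Y ( ( .] }  — reduce

I0 contains reduce item [Y → .] and shift item [Y → . num] — shift-reduce conflict.
I2 contains reduce item [Y → .] and shift items [A → Y . ( (], [Y → . num] — shift-reduce conflict.

Answer: Yes — I0: [Y → .] vs [Y → . num]; I2: [Y → .] vs [A → Y . ( (]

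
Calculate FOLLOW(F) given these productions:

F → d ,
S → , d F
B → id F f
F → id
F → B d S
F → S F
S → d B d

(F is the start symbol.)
To compute FOLLOW(F), find every occurrence of F on a right-hand side N → α F β: add FIRST(β) \ {ε}, and if β is empty or nullable also add FOLLOW(N). Iterate to a fixed point.

F is the start symbol, so $ ∈ FOLLOW(F).
In S → , d F: F is at the end, add FOLLOW(S)
In B → id F f: F is followed by f, add FIRST(f) \ {ε} = { 'f' }
In F → S F: F is at the end; this adds FOLLOW(F) to itself — nothing new

The FOLLOW sets referred to above (computed the same way, to a fixed point):
  FOLLOW(S) = { $, ',', 'd', 'f', 'id' }

Taking the union: FOLLOW(F) = { $, ',', 'd', 'f', 'id' }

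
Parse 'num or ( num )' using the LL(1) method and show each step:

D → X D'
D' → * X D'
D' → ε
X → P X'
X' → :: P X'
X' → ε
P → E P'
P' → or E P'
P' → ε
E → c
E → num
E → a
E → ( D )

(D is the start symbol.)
Stack is shown with the top on the left.

Stack                      Input             Action
---------------------------------------------------
D $                        num or ( num ) $  output D → X D'
X D' $                     num or ( num ) $  output X → P X'
P X' D' $                  num or ( num ) $  output P → E P'
E P' X' D' $               num or ( num ) $  output E → num
num P' X' D' $             num or ( num ) $  match 'num'
P' X' D' $                 or ( num ) $      output P' → or E P'
or E P' X' D' $            or ( num ) $      match 'or'
E P' X' D' $               ( num ) $         output E → ( D )
( D ) P' X' D' $           ( num ) $         match '('
D ) P' X' D' $             num ) $           output D → X D'
X D' ) P' X' D' $          num ) $           output X → P X'
P X' D' ) P' X' D' $       num ) $           output P → E P'
E P' X' D' ) P' X' D' $    num ) $           output E → num
num P' X' D' ) P' X' D' $  num ) $           match 'num'
P' X' D' ) P' X' D' $      ) $               output P' → ε
X' D' ) P' X' D' $         ) $               output X' → ε
D' ) P' X' D' $            ) $               output D' → ε
) P' X' D' $               ) $               match ')'
P' X' D' $                 $                 output P' → ε
X' D' $                    $                 output X' → ε
D' $                       $                 output D' → ε
$                          $                 accept

The string is accepted.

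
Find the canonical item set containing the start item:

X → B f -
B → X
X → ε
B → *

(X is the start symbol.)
{ [B → . *], [B → . X], [X → . B f -], [X → .], [X' → . X] }

First, augment the grammar with X' → X
I₀ = CLOSURE({ [X' → . X] }):
  [X' → . X] has the dot before X: add [X → . B f -], [X → .]
  [X → . B f -] has the dot before B: add [B → . X], [B → . *]
No further items can be added.

I₀ = { [B → . *], [B → . X], [X → . B f -], [X → .], [X' → . X] }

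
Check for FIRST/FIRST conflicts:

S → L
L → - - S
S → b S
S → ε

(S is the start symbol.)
No FIRST/FIRST conflicts.

A FIRST/FIRST conflict occurs when two productions N → α and N → β for the same non-terminal have FIRST(α) ∩ FIRST(β) ≠ ∅ (with ε ∈ FIRST of a nullable right-hand side, so two nullable alternatives also conflict).

FIRST sets of the non-terminals at (or reachable through a nullable prefix from) the front of some alternative:
  FIRST(L) = { '-' }

Productions for S:
  S → L: FIRST = { '-' }
  S → b S: FIRST = { 'b' }
  S → ε: FIRST = { ε }
L has only one production, so no FIRST/FIRST conflict is possible there.

All alternatives of each non-terminal have pairwise disjoint FIRST sets.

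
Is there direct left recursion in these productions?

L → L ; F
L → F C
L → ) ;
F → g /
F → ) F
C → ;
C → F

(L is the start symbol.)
Yes, L is left-recursive

Direct left recursion occurs when N → N α for some non-terminal N (the right-hand side begins with the left-hand side itself).

L → L ; F: LEFT RECURSIVE (starts with L)
L → F C: starts with F
L → ) ;: starts with ')'
F → g /: starts with g
F → ) F: starts with ')'
C → ;: starts with ';'
C → F: starts with F

The grammar has direct left recursion on: L.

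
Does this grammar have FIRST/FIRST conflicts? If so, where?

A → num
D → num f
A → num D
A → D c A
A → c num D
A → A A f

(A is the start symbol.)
Yes. A → num / A → num D on { 'num' }; A → num / A → D c A on { 'num' }; A → num / A → A A f on { 'num' }; A → num D / A → D c A on { 'num' }; A → num D / A → A A f on { 'num' }; A → D c A / A → A A f on { 'num' }; A → c num D / A → A A f on { 'c' }

FIRST sets of the non-terminals at (or reachable through a nullable prefix from) the front of some alternative:
  FIRST(D) = { 'num' }
  FIRST(A) = { 'c', 'num' }

Productions for A:
  A → num: FIRST = { 'num' }
  A → num D: FIRST = { 'num' }
  A → D c A: FIRST = { 'num' }
  A → c num D: FIRST = { 'c' }
  A → A A f: FIRST = { 'c', 'num' }
D has only one production, so no FIRST/FIRST conflict is possible there.

Conflict for A: A → num and A → num D
  Overlap: { 'num' }
Conflict for A: A → num and A → D c A
  Overlap: { 'num' }
Conflict for A: A → num and A → A A f
  Overlap: { 'num' }
Conflict for A: A → num D and A → D c A
  Overlap: { 'num' }
Conflict for A: A → num D and A → A A f
  Overlap: { 'num' }
Conflict for A: A → D c A and A → A A f
  Overlap: { 'num' }
Conflict for A: A → c num D and A → A A f
  Overlap: { 'c' }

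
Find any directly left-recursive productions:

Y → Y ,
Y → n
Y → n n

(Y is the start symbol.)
Yes, Y is left-recursive

Direct left recursion occurs when N → N α for some non-terminal N (the right-hand side begins with the left-hand side itself).

Y → Y ,: LEFT RECURSIVE (starts with Y)
Y → n: starts with n
Y → n n: starts with n

The grammar has direct left recursion on: Y.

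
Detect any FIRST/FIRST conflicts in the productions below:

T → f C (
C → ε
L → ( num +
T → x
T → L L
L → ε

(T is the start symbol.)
FIRST sets of the non-terminals at (or reachable through a nullable prefix from) the front of some alternative:
  FIRST(L) = { '(', ε }

Productions for T:
  T → f C (: FIRST = { 'f' }
  T → x: FIRST = { 'x' }
  T → L L: FIRST = { '(', ε }
Productions for L:
  L → ( num +: FIRST = { '(' }
  L → ε: FIRST = { ε }
C has only one production, so no FIRST/FIRST conflict is possible there.

All alternatives of each non-terminal have pairwise disjoint FIRST sets.

Answer: No FIRST/FIRST conflicts.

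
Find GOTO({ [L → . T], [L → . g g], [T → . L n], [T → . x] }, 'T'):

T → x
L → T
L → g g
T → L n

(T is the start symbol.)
{ [L → T .] }

GOTO(I, 'T') = CLOSURE({ [A → αX.β] : [A → α.Xβ] ∈ I, X = 'T' })

Items with dot before 'T', with the dot advanced:
  [L → . T] → [L → T .]
Closure adds nothing (no advanced item has the dot before a non-terminal).

GOTO = { [L → T .] }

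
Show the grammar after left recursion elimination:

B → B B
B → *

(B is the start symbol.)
B is directly left-recursive. The standard transformation for
  A → A α₁ | ... | A α_m | β₁ | ... | β_n
is
  A  → β₁ A' | ... | β_n A'
  A' → α₁ A' | ... | α_m A' | ε

B → * becomes B → * B'
B → B B becomes B' → B B'
Add B' → ε

Resulting grammar:
B → * B'
B' → B B'
B' → ε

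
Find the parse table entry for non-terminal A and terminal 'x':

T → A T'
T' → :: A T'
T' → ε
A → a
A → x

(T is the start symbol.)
A → x

To find M[A, 'x'], we find productions for A where 'x' is in the predict set (PREDICT(N → α) = (FIRST(α) \ {ε}) ∪ (FOLLOW(N) if α ⇒* ε)).

A → a: PREDICT = { 'a' }
A → x: PREDICT = { 'x' }
  'x' is in predict set, so this production goes in M[A, 'x']

M[A, 'x'] = A → x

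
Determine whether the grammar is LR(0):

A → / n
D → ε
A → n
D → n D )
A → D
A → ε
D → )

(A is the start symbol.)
No. Shift-reduce conflict between [A → .] and [A → . / n]

Augment with A' → A and build the canonical LR(0) collection (I0 = CLOSURE({[A' → . A]}), then GOTO on every symbol after a dot until no new states appear). It has 10 states:
  I0: { [A → . / n], [A → . D], [A → . n], [A → .], [A' → . A], [D → . )], [D → . n D )], [D → .] }  — shift, 2 reduces
  I1: { [D → ) .] }  — reduce
  I2: { [A → / . n] }  — shift
  I3: { [A' → A .] }  — accept
  I4: { [A → D .] }  — reduce
  I5: { [A → n .], [D → . )], [D → . n D )], [D → .], [D → n . D )] }  — shift, 2 reduces
  I6: { [D → n D . )] }  — shift
  I7: { [D → . )], [D → . n D )], [D → .], [D → n . D )] }  — shift, reduce
  I8: { [D → n D ) .] }  — reduce
  I9: { [A → / n .] }  — reduce

Conflict in state I0:
  Shift-reduce conflict between [A → .] and [A → . / n]
So the grammar is NOT LR(0).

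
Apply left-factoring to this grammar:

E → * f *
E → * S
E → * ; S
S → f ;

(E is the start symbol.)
E → * E'
E' → f *
E' → S
E' → ; S
S → f ;

Left-factoring transforms A → αβ₁ | αβ₂ into A → αA' and A' → β₁ | β₂
(α is the longest common prefix among the alternatives). Repeat until
no nonterminal has two alternatives with a common prefix.

Round 1: E has alternatives sharing prefix '*'. Introduce E': E → * E'
  Add: E' → f *
  Add: E' → S
  Add: E' → ; S

No remaining common prefixes — done.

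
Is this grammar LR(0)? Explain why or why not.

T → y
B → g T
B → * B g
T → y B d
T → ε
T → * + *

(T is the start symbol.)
No. Shift-reduce conflict between [T → .] and [T → . * + *]

Augment with T' → T and build the canonical LR(0) collection (I0 = CLOSURE({[T' → . T]}), then GOTO on every symbol after a dot until no new states appear). It has 13 states:
  I0: { [T → . * + *], [T → . y B d], [T → . y], [T → .], [T' → . T] }  — shift, reduce
  I1: { [T → * . + *] }  — shift
  I2: { [T' → T .] }  — accept
  I3: { [B → . * B g], [B → . g T], [T → y . B d], [T → y .] }  — shift, reduce
  I4: { [B → * . B g], [B → . * B g], [B → . g T] }  — shift
  I5: { [T → y B . d] }  — shift
  I6: { [B → g . T], [T → . * + *], [T → . y B d], [T → . y], [T → .] }  — shift, reduce
  I7: { [B → g T .] }  — reduce
  I8: { [T → y B d .] }  — reduce
  I9: { [B → * B . g] }  — shift
  I10: { [B → * B g .] }  — reduce
  I11: { [T → * + . *] }  — shift
  I12: { [T → * + * .] }  — reduce

Conflict in state I0:
  Shift-reduce conflict between [T → .] and [T → . * + *]
So the grammar is NOT LR(0).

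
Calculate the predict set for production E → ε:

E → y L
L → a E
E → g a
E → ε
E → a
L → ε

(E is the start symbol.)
PREDICT(E → ε) = (FIRST(RHS) \ {ε}) ∪ (FOLLOW(E) if ε ∈ FIRST(RHS), i.e. RHS ⇒* ε)
The right-hand side is ε (FIRST(ε) = { ε }), so the predict set is FOLLOW(E) = { $ }
PREDICT(E → ε) = { $ }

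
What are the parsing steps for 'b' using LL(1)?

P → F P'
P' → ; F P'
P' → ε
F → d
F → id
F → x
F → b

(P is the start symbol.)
LL(1) parsing maintains a stack (initially the start symbol over $) and the input. At each step: if the stack top is a terminal, match it against the current input token; if it is a non-terminal N, replace it with the RHS of M[N, lookahead] (the unique production whose predict set contains the lookahead).

Stack is shown with the top on the left.

Stack   Input  Action
---------------------
P $     b $    output P → F P'
F P' $  b $    output F → b
b P' $  b $    match 'b'
P' $    $      output P' → ε
$       $      accept

The string is accepted.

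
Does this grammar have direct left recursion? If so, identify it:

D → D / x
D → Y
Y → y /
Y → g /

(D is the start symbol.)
Direct left recursion occurs when N → N α for some non-terminal N (the right-hand side begins with the left-hand side itself).

D → D / x: LEFT RECURSIVE (starts with D)
D → Y: starts with Y
Y → y /: starts with y
Y → g /: starts with g

The grammar has direct left recursion on: D.

Answer: Yes, D is left-recursive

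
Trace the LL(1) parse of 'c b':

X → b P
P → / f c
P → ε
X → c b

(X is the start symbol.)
LL(1) parsing maintains a stack (initially the start symbol over $) and the input. At each step: if the stack top is a terminal, match it against the current input token; if it is a non-terminal N, replace it with the RHS of M[N, lookahead] (the unique production whose predict set contains the lookahead).

Stack is shown with the top on the left.

Stack  Input  Action
--------------------
X $    c b $  output X → c b
c b $  c b $  match 'c'
b $    b $    match 'b'
$      $      accept

The string is accepted.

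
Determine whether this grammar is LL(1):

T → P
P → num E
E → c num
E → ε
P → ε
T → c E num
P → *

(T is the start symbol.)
Yes, the grammar is LL(1).

A grammar is LL(1) if for each non-terminal N with multiple productions, the predict sets of those productions are pairwise disjoint, where PREDICT(N → α) = (FIRST(α) \ {ε}) ∪ (FOLLOW(N) if α ⇒* ε).

Relevant sets:
  FIRST(P) = { '*', 'num', ε }
  FOLLOW(T) = { $ }
  FOLLOW(P) = { $ }
  FOLLOW(E) = { $, 'num' }

For T:
  PREDICT(T → P) = { $, '*', 'num' }
  PREDICT(T → c E num) = { 'c' }
For P:
  PREDICT(P → num E) = { 'num' }
  PREDICT(P → ε) = { $ }
  PREDICT(P → '*') = { '*' }
For E:
  PREDICT(E → c num) = { 'c' }
  PREDICT(E → ε) = { $, 'num' }

All predict sets are disjoint. The grammar IS LL(1).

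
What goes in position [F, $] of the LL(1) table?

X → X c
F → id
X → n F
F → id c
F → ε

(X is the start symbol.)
To find M[F, $], we find productions for F where $ is in the predict set (PREDICT(N → α) = (FIRST(α) \ {ε}) ∪ (FOLLOW(N) if α ⇒* ε)).

Relevant sets:
  FOLLOW(F) = { $, 'c' }

F → id: PREDICT = { 'id' }
F → id c: PREDICT = { 'id' }
F → ε: PREDICT = { $, 'c' }
  $ is in predict set, so this production goes in M[F, $]

M[F, $] = F → ε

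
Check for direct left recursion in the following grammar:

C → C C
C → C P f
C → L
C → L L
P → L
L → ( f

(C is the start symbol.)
Yes, C is left-recursive

Direct left recursion occurs when N → N α for some non-terminal N (the right-hand side begins with the left-hand side itself).

C → C C: LEFT RECURSIVE (starts with C)
C → C P f: LEFT RECURSIVE (starts with C)
C → L: starts with L
C → L L: starts with L
P → L: starts with L
L → ( f: starts with '('

The grammar has direct left recursion on: C.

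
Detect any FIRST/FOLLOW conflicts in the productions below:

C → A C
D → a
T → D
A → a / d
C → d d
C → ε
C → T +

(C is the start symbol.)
No FIRST/FOLLOW conflicts.

A FIRST/FOLLOW conflict occurs when a non-terminal N has a nullable alternative N → β (β ⇒* ε) and another alternative N → α with FIRST(α) ∩ FOLLOW(N) ≠ ∅: on such a lookahead the parser cannot decide between expanding α and letting N vanish via β.

Nullable non-terminals: C.
FIRST sets used below: FIRST(A) = { 'a' }, FIRST(T) = { 'a' }

C: nullable alternative(s) C → ε; FOLLOW(C) = { $ }
  C → A C: FIRST \ {ε} = { 'a' } — disjoint from FOLLOW(C)
  C → d d: FIRST \ {ε} = { 'd' } — disjoint from FOLLOW(C)
  C → ε: FIRST \ {ε} = { } — this is the only nullable alternative, skip
  C → T +: FIRST \ {ε} = { 'a' } — disjoint from FOLLOW(C)

A, D, T have no nullable alternative, so no FIRST/FOLLOW check is needed there.

No FIRST/FOLLOW conflicts found.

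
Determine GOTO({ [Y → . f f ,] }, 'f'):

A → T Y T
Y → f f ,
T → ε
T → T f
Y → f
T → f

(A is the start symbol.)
{ [Y → f . f ,] }

GOTO(I, 'f') = CLOSURE({ [A → αX.β] : [A → α.Xβ] ∈ I, X = 'f' })

Items with dot before 'f', with the dot advanced:
  [Y → . f f ,] → [Y → f . f ,]
Closure adds nothing (no advanced item has the dot before a non-terminal).

GOTO = { [Y → f . f ,] }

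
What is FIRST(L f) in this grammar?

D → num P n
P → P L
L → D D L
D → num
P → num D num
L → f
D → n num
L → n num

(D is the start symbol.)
FIRST sets of the non-terminals involved (from the grammar, by fixed-point iteration):
  FIRST(L) = { 'f', 'n', 'num' }

To compute FIRST(L f), process the symbols left to right:
Symbol L is a non-terminal. Add FIRST(L) \ {ε} = { 'f', 'n', 'num' }
L is not nullable (ε ∉ FIRST(L)), so stop here.
FIRST(L f) = { 'f', 'n', 'num' }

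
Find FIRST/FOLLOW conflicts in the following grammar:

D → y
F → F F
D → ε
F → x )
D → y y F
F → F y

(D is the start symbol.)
Nullable non-terminals: D.

D: nullable alternative(s) D → ε; FOLLOW(D) = { $ }
  D → y: FIRST \ {ε} = { 'y' } — disjoint from FOLLOW(D)
  D → ε: FIRST \ {ε} = { } — this is the only nullable alternative, skip
  D → y y F: FIRST \ {ε} = { 'y' } — disjoint from FOLLOW(D)

F has no nullable alternative, so no FIRST/FOLLOW check is needed there.

No FIRST/FOLLOW conflicts found.

Answer: No FIRST/FOLLOW conflicts.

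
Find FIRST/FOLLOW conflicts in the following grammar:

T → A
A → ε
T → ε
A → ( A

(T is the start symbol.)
Nullable non-terminals: A, T.
FIRST sets used below: FIRST(A) = { '(', ε }

A: nullable alternative(s) A → ε; FOLLOW(A) = { $ }
  A → ε: FIRST \ {ε} = { } — this is the only nullable alternative, skip
  A → ( A: FIRST \ {ε} = { '(' } — disjoint from FOLLOW(A)

T: nullable alternative(s) T → A, T → ε; FOLLOW(T) = { $ }
  T → A: FIRST \ {ε} = { '(' } — disjoint from FOLLOW(T)
  T → ε: FIRST \ {ε} = { } — disjoint from FOLLOW(T)

No FIRST/FOLLOW conflicts found.

Answer: No FIRST/FOLLOW conflicts.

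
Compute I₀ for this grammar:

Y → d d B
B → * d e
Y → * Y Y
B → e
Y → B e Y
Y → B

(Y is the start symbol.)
{ [B → . * d e], [B → . e], [Y → . * Y Y], [Y → . B e Y], [Y → . B], [Y → . d d B], [Y' → . Y] }

First, augment the grammar with Y' → Y
I₀ = CLOSURE({ [Y' → . Y] }):
  [Y' → . Y] has the dot before Y: add [Y → . d d B], [Y → . * Y Y], [Y → . B e Y], [Y → . B]
  [Y → . B e Y] has the dot before B: add [B → . * d e], [B → . e]
No further items can be added.

I₀ = { [B → . * d e], [B → . e], [Y → . * Y Y], [Y → . B e Y], [Y → . B], [Y → . d d B], [Y' → . Y] }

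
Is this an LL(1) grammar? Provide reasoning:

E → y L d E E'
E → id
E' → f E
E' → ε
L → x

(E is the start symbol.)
No. Predict set conflict for E': { 'f' }

A grammar is LL(1) if for each non-terminal N with multiple productions, the predict sets of those productions are pairwise disjoint, where PREDICT(N → α) = (FIRST(α) \ {ε}) ∪ (FOLLOW(N) if α ⇒* ε).

Relevant sets:
  FOLLOW(E') = { $, 'f' }

For E:
  PREDICT(E → y L d E E') = { 'y' }
  PREDICT(E → id) = { 'id' }
For E':
  PREDICT(E' → f E) = { 'f' }
  PREDICT(E' → ε) = { $, 'f' }
L has a single production, so nothing to check there.

Conflict found: Predict set conflict for E': { 'f' }
The grammar is NOT LL(1).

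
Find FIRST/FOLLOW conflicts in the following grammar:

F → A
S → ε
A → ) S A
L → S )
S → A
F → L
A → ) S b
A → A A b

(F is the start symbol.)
Nullable non-terminals: S.
FIRST sets used below: FIRST(A) = { ')' }

S: nullable alternative(s) S → ε; FOLLOW(S) = { ')', 'b' }
  S → ε: FIRST \ {ε} = { } — this is the only nullable alternative, skip
  S → A: FIRST \ {ε} = { ')' } — overlaps FOLLOW(S) on { ')' }: CONFLICT

A, F, L have no nullable alternative, so no FIRST/FOLLOW check is needed there.

So the grammar has 1 FIRST/FOLLOW conflict (marked CONFLICT above).

Answer: Yes. S → A with FOLLOW(S) on { ')' }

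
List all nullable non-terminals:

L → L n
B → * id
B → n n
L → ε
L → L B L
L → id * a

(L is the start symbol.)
A non-terminal is nullable if it can derive ε (the empty string): either it has an ε-production, or it has a production whose right-hand side consists entirely of nullable non-terminals.

ε-productions: L → ε
So L is immediately nullable.
No further non-terminal can be added: every production for the remaining non-terminals contains a terminal or a non-nullable non-terminal.
Nullable = { 'L' }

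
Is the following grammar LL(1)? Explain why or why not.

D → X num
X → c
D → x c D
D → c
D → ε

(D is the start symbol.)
Relevant sets:
  FIRST(X) = { 'c' }
  FOLLOW(D) = { $ }

For D:
  PREDICT(D → X num) = { 'c' }
  PREDICT(D → x c D) = { 'x' }
  PREDICT(D → c) = { 'c' }
  PREDICT(D → ε) = { $ }
X has a single production, so nothing to check there.

Conflict found: Predict set conflict for D: { 'c' }
The grammar is NOT LL(1).

Answer: No. Predict set conflict for D: { 'c' }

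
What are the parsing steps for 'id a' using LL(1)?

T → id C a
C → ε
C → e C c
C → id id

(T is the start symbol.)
LL(1) parsing maintains a stack (initially the start symbol over $) and the input. At each step: if the stack top is a terminal, match it against the current input token; if it is a non-terminal N, replace it with the RHS of M[N, lookahead] (the unique production whose predict set contains the lookahead).

Stack is shown with the top on the left.

Stack     Input   Action
------------------------
T $       id a $  output T → id C a
id C a $  id a $  match 'id'
C a $     a $     output C → ε
a $       a $     match 'a'
$         $       accept

The string is accepted.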